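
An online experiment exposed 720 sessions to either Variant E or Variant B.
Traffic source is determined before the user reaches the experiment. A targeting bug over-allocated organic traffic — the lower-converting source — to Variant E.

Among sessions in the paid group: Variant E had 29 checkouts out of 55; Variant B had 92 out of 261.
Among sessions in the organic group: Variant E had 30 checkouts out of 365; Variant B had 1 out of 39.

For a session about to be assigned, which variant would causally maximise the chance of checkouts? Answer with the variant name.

Variant E

Traffic source is set before the variant has any effect — it is not caused by the variant — and it independently drives the outcome. That makes it a confounder, so the causal comparison is within traffic source levels.
Within each level — paid: 52.7% vs 35.2%; organic: 8.2% vs 2.6% — Variant E is higher every time.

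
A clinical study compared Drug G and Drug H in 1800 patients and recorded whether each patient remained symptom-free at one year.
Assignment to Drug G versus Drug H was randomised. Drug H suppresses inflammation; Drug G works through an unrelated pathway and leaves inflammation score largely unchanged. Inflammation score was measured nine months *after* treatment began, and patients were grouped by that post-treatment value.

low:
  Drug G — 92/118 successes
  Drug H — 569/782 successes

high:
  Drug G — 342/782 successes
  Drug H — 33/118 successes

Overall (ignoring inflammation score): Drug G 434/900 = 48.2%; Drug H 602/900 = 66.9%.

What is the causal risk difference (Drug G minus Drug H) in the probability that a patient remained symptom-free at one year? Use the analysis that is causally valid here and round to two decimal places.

-0.19

Inflammation score is downstream of the drug. One should not condition on a consequence of treatment, so the overall rates are the right comparison.
The causal difference is the pooled difference: 0.482 − 0.669 = -0.187.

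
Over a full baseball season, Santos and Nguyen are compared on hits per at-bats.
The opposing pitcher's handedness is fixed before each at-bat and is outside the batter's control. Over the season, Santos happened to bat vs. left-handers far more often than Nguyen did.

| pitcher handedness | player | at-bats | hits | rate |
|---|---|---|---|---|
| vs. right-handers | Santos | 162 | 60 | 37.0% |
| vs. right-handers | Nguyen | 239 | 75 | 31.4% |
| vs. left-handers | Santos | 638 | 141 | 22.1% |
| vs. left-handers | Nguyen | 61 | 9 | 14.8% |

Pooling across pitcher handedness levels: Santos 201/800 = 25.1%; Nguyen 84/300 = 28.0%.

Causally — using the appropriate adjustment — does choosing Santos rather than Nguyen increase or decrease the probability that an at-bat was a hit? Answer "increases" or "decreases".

Within every pitcher handedness level Santos has the higher rate, yet pooled Nguyen does — Simpson's reversal.
Pitcher handedness satisfies the back-door criterion: it is not a descendant of the player, and it blocks the spurious path from player to outcome. Adjusting for it (i.e., using the within-pitcher handedness rates) gives the causal effect.
Within each level — vs. right-handers: 37.0% vs 31.4%; vs. left-handers: 22.1% vs 14.8% — Santos is higher every time.

increases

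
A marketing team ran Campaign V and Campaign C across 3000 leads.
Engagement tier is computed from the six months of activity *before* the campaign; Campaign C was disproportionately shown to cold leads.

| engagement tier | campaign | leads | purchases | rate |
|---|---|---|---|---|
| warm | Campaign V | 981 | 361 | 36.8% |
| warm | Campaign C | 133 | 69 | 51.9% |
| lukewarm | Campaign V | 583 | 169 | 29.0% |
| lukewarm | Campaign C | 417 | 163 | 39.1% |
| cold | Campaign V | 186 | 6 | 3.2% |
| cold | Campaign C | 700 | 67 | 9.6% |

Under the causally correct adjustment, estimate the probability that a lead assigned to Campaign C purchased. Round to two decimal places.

0.35

The stratified and pooled comparisons disagree (Campaign C wins within each engagement tier; Campaign V wins overall), so the answer turns on the causal role of engagement tier.
Engagement tier differs across campaigns for reasons unrelated to any effect of the campaign itself, and it separately predicts the outcome — a classic confounder. We must compare within engagement tier levels.
Standardising Campaign C to the population engagement tier mix: 0.371·69/133 + 0.333·163/417 + 0.295·67/700 = 0.351.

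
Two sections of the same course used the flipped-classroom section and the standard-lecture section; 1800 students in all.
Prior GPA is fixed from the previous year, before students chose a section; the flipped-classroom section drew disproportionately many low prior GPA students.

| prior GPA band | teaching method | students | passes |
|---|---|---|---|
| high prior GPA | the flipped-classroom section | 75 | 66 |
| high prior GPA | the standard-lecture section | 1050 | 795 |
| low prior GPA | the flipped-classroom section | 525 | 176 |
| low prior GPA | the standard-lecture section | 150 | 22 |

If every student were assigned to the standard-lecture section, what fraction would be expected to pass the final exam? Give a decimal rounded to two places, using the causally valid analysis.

0.53

Nothing the teaching method does changes prior GPA band; the imbalance is an allocation artefact. With prior GPA band also predicting the outcome, the pooled figure is confounded, and the within-stratum comparison is the causal one.
Standardising the standard-lecture section to the population prior GPA band mix: 0.625·795/1050 + 0.375·22/150 = 0.528.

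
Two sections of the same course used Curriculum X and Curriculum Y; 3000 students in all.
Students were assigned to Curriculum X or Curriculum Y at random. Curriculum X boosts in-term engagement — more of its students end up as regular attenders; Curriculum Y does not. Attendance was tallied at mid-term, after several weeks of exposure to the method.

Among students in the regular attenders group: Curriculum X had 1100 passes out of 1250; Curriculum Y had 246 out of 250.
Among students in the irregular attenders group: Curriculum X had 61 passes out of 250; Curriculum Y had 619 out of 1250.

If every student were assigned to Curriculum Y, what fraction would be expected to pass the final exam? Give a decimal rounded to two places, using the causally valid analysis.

0.58

The mid-term attendance-specific comparison favours Curriculum Y throughout, but the pooled figures favour Curriculum X. The question is whether to condition on mid-term attendance.
Because the teaching method influences mid-term attendance, mid-term attendance is a post-treatment mediator, not a confounder. Stratifying on it would bias the estimate; the causal effect is the crude pooled difference.
So P(outcome | do(Curriculum Y)) is just the pooled rate for Curriculum Y: 865/1500 = 0.577.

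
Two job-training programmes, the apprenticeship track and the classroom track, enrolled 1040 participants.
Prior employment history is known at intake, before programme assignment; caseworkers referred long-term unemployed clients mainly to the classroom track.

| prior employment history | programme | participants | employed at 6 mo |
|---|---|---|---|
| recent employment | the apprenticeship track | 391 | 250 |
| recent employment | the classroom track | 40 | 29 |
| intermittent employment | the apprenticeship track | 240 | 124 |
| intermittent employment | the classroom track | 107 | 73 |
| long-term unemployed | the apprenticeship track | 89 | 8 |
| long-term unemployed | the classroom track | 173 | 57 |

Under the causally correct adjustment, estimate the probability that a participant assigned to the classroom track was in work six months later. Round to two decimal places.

0.61

The imbalance in prior employment history arose from how participants were allocated, not from anything the programme did; and prior employment history independently affects the outcome. The pooled gap is confounded — condition on prior employment history.
Standardising the classroom track to the population prior employment history mix: 0.414·29/40 + 0.334·73/107 + 0.252·57/173 = 0.611.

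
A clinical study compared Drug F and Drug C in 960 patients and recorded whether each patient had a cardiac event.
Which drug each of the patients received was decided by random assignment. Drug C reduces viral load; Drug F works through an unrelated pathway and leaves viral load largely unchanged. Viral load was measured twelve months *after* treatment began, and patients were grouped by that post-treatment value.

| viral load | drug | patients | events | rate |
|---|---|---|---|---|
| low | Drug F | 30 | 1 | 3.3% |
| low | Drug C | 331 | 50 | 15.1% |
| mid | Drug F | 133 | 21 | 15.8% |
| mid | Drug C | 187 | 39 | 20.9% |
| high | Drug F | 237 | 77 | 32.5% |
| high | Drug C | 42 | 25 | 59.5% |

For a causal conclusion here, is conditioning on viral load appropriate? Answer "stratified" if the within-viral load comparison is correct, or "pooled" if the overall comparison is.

pooled

Because the drug influences viral load, viral load is a post-treatment mediator, not a confounder. Stratifying on it would bias the estimate; the causal effect is the crude pooled difference.
Pooled: Drug F 24.8% vs Drug C 20.4%; Drug C is lower overall.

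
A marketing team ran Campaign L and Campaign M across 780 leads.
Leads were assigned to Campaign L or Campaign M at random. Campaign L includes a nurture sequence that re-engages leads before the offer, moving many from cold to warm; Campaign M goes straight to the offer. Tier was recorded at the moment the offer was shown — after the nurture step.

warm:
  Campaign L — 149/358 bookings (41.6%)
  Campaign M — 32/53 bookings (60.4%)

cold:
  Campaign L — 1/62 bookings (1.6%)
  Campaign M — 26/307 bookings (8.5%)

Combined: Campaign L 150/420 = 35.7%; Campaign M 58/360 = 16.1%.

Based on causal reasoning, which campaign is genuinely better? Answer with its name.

The stratified and pooled comparisons disagree (Campaign M wins within each engagement tier; Campaign L wins overall), so the answer turns on the causal role of engagement tier.
The distribution of engagement tier is itself part of what the campaign does — it is an intermediate outcome. Holding it fixed would remove that part of the effect; the total effect is the pooled difference.
Pooled: Campaign L 35.7% vs Campaign M 16.1%; Campaign L is higher overall.

Campaign L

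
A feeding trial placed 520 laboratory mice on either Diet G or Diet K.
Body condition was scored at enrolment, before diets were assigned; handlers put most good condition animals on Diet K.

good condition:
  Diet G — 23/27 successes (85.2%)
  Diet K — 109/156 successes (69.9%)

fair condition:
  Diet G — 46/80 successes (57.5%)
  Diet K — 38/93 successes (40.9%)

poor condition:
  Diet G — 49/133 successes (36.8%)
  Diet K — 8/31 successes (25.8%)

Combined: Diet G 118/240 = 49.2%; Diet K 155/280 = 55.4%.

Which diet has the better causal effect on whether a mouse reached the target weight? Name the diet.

The imbalance in starting body condition arose from how laboratory mice were allocated, not from anything the diet did; and starting body condition independently affects the outcome. The pooled gap is confounded — condition on starting body condition.
Within each level — good condition: 85.2% vs 69.9%; fair condition: 57.5% vs 40.9%; poor condition: 36.8% vs 25.8% — Diet G is higher every time.

Diet G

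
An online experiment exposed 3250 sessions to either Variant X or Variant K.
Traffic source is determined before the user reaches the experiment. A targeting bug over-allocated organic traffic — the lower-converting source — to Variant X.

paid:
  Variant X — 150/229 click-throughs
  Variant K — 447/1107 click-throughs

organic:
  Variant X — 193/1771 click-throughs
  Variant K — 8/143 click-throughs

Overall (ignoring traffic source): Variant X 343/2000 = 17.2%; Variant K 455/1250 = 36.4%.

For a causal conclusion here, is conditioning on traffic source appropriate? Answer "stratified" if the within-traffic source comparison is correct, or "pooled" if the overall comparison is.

stratified

Nothing the variant does changes traffic source; the imbalance is an allocation artefact. With traffic source also predicting the outcome, the pooled figure is confounded, and the within-stratum comparison is the causal one.
Within each level — paid: 65.5% vs 40.4%; organic: 10.9% vs 5.6% — Variant X is higher every time.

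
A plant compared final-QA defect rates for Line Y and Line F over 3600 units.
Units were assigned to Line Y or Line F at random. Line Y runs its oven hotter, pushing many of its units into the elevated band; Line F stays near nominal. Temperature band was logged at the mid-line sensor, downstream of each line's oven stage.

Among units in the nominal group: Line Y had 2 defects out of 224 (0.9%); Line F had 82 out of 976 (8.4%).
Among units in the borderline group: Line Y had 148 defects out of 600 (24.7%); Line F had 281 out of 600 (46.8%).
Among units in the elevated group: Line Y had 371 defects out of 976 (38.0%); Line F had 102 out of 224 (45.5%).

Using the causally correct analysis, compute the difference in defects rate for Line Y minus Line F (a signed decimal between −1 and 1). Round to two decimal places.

+0.03

In-process temperature band is downstream of the line. One should not condition on a consequence of treatment, so the overall rates are the right comparison.
The causal difference is the pooled difference: 0.289 − 0.258 = +0.031.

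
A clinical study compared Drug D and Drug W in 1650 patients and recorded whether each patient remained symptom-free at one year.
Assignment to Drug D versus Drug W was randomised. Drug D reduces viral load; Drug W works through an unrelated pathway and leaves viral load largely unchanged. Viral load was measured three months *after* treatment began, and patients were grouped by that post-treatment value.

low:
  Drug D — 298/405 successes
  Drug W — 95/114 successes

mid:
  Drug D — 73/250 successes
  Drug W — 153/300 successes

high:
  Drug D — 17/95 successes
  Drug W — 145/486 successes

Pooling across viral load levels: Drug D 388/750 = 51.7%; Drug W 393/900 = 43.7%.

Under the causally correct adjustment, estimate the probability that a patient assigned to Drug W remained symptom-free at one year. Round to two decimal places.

0.44

Viral load is recorded after the drug and is itself shifted by it — it sits on the causal path from drug to outcome. Conditioning on a mediator would strip out part of the effect we want; the pooled comparison gives the total causal effect.
So P(outcome | do(Drug W)) is just the pooled rate for Drug W: 393/900 = 0.437.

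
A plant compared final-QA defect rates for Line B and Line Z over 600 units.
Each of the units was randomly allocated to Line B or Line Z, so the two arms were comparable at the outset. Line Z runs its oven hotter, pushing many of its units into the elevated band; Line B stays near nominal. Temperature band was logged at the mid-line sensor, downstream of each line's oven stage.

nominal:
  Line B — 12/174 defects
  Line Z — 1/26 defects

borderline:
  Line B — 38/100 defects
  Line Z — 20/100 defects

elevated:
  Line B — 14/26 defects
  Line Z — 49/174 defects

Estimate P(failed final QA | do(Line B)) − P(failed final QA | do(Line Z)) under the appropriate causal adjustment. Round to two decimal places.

-0.02

The stratified and pooled comparisons disagree (Line Z wins within each in-process temperature band; Line B wins overall), so the answer turns on the causal role of in-process temperature band.
In-process temperature band lies on the pathway line → in-process temperature band → outcome, so adjusting for it blocks the indirect effect. For the total causal effect of line, use the unadjusted pooled rates.
The causal difference is the pooled difference: 0.213 − 0.233 = -0.020.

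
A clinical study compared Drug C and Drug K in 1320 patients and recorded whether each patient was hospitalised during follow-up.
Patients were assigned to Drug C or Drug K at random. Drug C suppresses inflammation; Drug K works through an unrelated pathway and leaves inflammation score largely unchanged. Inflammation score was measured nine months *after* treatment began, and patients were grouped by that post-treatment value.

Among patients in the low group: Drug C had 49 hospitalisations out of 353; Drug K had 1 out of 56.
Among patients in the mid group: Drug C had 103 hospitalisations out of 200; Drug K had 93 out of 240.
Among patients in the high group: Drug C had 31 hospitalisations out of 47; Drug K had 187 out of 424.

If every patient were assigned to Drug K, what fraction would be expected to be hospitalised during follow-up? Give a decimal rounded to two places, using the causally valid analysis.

Drug K is lower inside every inflammation score stratum but Drug C is lower in aggregate. Whether to stratify depends on how inflammation score relates to the drug.
Because the drug influences inflammation score, inflammation score is a post-treatment mediator, not a confounder. Stratifying on it would bias the estimate; the causal effect is the crude pooled difference.
So P(outcome | do(Drug K)) is just the pooled rate for Drug K: 281/720 = 0.390.

0.39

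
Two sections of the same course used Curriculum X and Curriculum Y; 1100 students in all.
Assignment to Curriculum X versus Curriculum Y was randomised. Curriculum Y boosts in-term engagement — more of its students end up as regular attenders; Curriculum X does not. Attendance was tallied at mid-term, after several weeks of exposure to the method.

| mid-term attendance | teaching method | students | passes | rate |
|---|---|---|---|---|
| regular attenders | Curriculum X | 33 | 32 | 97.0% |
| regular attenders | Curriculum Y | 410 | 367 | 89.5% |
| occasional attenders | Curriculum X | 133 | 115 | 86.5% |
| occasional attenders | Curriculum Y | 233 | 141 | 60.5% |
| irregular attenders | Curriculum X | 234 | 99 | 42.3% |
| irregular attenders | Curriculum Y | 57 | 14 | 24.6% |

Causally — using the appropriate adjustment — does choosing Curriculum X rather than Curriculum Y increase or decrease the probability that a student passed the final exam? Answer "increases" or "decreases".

Mid-term attendance is downstream of the teaching method. One should not condition on a consequence of treatment, so the overall rates are the right comparison.
Pooled: Curriculum X 61.5% vs Curriculum Y 74.6%; Curriculum Y is higher overall.

decreases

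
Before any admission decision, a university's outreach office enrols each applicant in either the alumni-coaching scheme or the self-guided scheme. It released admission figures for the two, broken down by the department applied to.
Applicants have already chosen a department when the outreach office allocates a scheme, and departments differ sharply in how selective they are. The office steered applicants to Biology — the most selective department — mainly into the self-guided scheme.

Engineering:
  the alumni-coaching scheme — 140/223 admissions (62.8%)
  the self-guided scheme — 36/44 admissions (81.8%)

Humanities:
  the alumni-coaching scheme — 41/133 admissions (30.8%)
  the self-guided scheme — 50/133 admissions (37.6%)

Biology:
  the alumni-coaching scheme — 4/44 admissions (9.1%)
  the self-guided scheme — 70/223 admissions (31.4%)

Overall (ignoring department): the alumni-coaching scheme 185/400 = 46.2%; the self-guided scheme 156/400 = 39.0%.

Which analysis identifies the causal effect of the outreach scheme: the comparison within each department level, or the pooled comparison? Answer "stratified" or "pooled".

The imbalance in department arose from how applicants were allocated, not from anything the outreach scheme did; and department independently affects the outcome. The pooled gap is confounded — condition on department.
Within each level — Engineering: 62.8% vs 81.8%; Humanities: 30.8% vs 37.6%; Biology: 9.1% vs 31.4% — the self-guided scheme is higher every time.

stratified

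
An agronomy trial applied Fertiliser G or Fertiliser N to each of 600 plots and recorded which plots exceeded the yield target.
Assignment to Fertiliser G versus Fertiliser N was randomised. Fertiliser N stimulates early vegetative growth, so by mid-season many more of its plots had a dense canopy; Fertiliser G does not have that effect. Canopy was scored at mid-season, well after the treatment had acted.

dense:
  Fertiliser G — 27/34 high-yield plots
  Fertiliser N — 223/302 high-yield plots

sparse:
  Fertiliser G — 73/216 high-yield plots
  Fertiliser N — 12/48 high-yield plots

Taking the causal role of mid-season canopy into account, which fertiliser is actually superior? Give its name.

Within every mid-season canopy level Fertiliser G has the higher rate, yet pooled Fertiliser N does — Simpson's reversal.
Mid-season canopy is recorded after the fertiliser and is itself shifted by it — it sits on the causal path from fertiliser to outcome. Conditioning on a mediator would strip out part of the effect we want; the pooled comparison gives the total causal effect.
Pooled: Fertiliser G 40.0% vs Fertiliser N 67.1%; Fertiliser N is higher overall.

Fertiliser N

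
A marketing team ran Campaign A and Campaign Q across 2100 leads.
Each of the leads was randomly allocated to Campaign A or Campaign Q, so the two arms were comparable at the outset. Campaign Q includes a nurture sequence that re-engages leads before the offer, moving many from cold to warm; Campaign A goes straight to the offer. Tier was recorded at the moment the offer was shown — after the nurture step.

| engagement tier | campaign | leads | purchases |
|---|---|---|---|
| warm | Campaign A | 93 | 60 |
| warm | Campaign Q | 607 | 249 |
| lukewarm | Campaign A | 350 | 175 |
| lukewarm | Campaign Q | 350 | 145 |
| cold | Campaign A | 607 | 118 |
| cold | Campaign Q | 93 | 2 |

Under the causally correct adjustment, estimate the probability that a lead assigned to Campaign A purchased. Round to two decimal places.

The engagement tier-specific comparison favours Campaign A throughout, but the pooled figures favour Campaign Q. The question is whether to condition on engagement tier.
Because the campaign influences engagement tier, engagement tier is a post-treatment mediator, not a confounder. Stratifying on it would bias the estimate; the causal effect is the crude pooled difference.
So P(outcome | do(Campaign A)) is just the pooled rate for Campaign A: 353/1050 = 0.336.

0.34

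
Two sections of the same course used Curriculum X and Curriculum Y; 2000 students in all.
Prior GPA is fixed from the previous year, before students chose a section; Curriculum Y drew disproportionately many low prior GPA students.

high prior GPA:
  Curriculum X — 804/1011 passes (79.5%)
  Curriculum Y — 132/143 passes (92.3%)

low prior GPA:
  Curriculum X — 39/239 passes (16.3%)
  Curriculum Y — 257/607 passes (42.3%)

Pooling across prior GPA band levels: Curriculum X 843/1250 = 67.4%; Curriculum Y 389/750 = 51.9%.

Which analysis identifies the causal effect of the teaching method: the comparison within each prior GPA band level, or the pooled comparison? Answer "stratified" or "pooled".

Curriculum Y is higher inside every prior GPA band stratum but Curriculum X is higher in aggregate. Whether to stratify depends on how prior GPA band relates to the teaching method.
The imbalance in prior GPA band arose from how students were allocated, not from anything the teaching method did; and prior GPA band independently affects the outcome. The pooled gap is confounded — condition on prior GPA band.
Within each level — high prior GPA: 79.5% vs 92.3%; low prior GPA: 16.3% vs 42.3% — Curriculum Y is higher every time.

stratified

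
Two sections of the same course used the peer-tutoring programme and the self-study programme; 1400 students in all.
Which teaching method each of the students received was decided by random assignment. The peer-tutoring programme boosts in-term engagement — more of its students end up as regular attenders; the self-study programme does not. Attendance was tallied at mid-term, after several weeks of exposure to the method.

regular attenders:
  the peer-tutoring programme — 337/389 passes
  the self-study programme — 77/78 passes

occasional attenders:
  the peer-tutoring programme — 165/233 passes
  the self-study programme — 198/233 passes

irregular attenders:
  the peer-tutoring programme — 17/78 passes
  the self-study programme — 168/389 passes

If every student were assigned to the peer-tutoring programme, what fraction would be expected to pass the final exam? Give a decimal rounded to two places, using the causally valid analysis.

0.74

the self-study programme is higher inside every mid-term attendance stratum but the peer-tutoring programme is higher in aggregate. Whether to stratify depends on how mid-term attendance relates to the teaching method.
Mid-term attendance lies on the pathway teaching method → mid-term attendance → outcome, so adjusting for it blocks the indirect effect. For the total causal effect of teaching method, use the unadjusted pooled rates.
So P(outcome | do(the peer-tutoring programme)) is just the pooled rate for the peer-tutoring programme: 519/700 = 0.741.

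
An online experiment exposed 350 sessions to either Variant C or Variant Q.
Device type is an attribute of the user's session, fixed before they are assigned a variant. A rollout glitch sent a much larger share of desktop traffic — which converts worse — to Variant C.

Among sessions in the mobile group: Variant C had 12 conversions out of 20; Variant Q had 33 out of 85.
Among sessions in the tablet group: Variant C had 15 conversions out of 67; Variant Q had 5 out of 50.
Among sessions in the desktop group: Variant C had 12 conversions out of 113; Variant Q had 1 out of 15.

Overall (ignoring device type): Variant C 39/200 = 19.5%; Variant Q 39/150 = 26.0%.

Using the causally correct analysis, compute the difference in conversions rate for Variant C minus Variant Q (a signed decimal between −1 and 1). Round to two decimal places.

+0.12

The stratified and pooled comparisons disagree (Variant C wins within each device type; Variant Q wins overall), so the answer turns on the causal role of device type.
Device type differs across variants for reasons unrelated to any effect of the variant itself, and it separately predicts the outcome — a classic confounder. We must compare within device type levels.
Adjusting over the population distribution of device type: 0.300·(0.600−0.388) + 0.334·(0.224−0.100) + 0.366·(0.106−0.067) = +0.119.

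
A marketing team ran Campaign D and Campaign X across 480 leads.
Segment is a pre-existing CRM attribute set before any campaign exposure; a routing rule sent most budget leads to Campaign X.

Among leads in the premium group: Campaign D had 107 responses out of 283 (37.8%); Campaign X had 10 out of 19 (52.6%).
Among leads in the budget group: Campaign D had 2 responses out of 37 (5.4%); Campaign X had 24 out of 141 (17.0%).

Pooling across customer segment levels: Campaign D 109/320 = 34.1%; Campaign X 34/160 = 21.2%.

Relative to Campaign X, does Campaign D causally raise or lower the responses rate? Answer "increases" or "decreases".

Campaign X is higher inside every customer segment stratum but Campaign D is higher in aggregate. Whether to stratify depends on how customer segment relates to the campaign.
Customer segment differs across campaigns for reasons unrelated to any effect of the campaign itself, and it separately predicts the outcome — a classic confounder. We must compare within customer segment levels.
Within each level — premium: 37.8% vs 52.6%; budget: 5.4% vs 17.0% — Campaign X is higher every time.

decreases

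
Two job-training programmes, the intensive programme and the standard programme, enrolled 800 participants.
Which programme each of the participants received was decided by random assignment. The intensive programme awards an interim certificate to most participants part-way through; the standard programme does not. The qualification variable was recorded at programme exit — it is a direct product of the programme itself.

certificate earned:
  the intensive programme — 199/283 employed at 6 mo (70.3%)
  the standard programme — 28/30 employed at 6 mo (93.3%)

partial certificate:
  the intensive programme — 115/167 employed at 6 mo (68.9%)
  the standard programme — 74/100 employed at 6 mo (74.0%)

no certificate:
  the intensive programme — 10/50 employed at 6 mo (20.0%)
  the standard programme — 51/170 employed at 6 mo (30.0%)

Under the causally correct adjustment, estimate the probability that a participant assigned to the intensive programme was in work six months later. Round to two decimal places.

0.65

Qualification attained during the programme lies on the pathway programme → qualification attained during the programme → outcome, so adjusting for it blocks the indirect effect. For the total causal effect of programme, use the unadjusted pooled rates.
So P(outcome | do(the intensive programme)) is just the pooled rate for the intensive programme: 324/500 = 0.648.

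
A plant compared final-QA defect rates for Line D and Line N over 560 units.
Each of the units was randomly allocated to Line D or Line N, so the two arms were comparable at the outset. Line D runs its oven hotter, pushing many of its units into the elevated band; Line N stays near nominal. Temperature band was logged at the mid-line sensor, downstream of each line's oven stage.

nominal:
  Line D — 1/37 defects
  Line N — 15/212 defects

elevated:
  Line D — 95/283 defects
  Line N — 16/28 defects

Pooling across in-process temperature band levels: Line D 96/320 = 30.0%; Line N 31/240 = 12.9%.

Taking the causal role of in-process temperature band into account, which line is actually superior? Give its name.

Line N

In-process temperature band here is a post-treatment variable shaped by the line; conditioning on it would introduce bias rather than remove it. The overall comparison is the causal one.
Pooled: Line D 30.0% vs Line N 12.9%; Line N is lower overall.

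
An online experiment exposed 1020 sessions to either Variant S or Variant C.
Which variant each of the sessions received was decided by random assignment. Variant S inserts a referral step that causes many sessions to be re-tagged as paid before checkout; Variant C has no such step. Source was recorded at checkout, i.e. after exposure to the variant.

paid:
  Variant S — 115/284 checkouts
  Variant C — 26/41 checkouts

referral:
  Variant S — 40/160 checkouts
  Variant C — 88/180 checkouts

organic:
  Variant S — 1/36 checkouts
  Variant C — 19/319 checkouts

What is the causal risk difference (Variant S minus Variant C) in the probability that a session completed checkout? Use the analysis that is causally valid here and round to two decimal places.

Traffic source here is a post-treatment variable shaped by the variant; conditioning on it would introduce bias rather than remove it. The overall comparison is the causal one.
The causal difference is the pooled difference: 0.325 − 0.246 = +0.079.

+0.08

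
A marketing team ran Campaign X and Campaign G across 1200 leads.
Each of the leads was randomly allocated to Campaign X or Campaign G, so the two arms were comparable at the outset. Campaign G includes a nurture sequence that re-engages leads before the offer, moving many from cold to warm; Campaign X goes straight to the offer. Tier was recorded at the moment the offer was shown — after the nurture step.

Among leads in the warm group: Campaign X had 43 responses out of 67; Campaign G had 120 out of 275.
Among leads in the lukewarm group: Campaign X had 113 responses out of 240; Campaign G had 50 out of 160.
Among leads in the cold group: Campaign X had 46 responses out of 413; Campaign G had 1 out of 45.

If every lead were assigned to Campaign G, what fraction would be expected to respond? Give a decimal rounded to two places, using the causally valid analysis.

Campaign X is higher inside every engagement tier stratum but Campaign G is higher in aggregate. Whether to stratify depends on how engagement tier relates to the campaign.
Engagement tier here is a post-treatment variable shaped by the campaign; conditioning on it would introduce bias rather than remove it. The overall comparison is the causal one.
So P(outcome | do(Campaign G)) is just the pooled rate for Campaign G: 171/480 = 0.356.

0.36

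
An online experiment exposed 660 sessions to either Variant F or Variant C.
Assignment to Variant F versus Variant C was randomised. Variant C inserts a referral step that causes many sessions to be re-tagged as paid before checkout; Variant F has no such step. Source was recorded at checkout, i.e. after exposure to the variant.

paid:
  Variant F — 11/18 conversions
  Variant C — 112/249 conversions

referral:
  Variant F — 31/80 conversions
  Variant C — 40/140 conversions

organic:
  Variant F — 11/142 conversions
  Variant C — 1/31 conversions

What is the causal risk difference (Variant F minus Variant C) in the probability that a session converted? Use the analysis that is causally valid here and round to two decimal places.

-0.14

The stratified and pooled comparisons disagree (Variant F wins within each traffic source; Variant C wins overall), so the answer turns on the causal role of traffic source.
Because the variant influences traffic source, traffic source is a post-treatment mediator, not a confounder. Stratifying on it would bias the estimate; the causal effect is the crude pooled difference.
The causal difference is the pooled difference: 0.221 − 0.364 = -0.143.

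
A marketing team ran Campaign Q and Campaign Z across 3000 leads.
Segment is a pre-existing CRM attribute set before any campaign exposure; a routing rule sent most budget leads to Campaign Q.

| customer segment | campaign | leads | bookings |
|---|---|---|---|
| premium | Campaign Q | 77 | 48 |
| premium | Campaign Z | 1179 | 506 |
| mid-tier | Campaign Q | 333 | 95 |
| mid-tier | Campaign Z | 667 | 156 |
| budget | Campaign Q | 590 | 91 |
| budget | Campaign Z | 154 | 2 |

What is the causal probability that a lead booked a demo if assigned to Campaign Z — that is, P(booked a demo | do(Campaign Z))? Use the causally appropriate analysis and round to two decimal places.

Nothing the campaign does changes customer segment; the imbalance is an allocation artefact. With customer segment also predicting the outcome, the pooled figure is confounded, and the within-stratum comparison is the causal one.
Standardising Campaign Z to the population customer segment mix: 0.419·506/1179 + 0.333·156/667 + 0.248·2/154 = 0.261.

0.26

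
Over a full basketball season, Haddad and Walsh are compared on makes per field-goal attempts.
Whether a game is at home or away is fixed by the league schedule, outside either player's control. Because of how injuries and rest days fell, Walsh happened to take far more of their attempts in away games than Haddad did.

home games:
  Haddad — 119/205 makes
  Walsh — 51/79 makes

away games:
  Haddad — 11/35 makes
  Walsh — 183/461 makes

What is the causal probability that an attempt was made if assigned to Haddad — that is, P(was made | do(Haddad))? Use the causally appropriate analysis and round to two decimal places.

The imbalance in game venue arose from how field-goal attempts were allocated, not from anything the player did; and game venue independently affects the outcome. The pooled gap is confounded — condition on game venue.
Standardising Haddad to the population game venue mix: 0.364·119/205 + 0.636·11/35 = 0.411.

0.41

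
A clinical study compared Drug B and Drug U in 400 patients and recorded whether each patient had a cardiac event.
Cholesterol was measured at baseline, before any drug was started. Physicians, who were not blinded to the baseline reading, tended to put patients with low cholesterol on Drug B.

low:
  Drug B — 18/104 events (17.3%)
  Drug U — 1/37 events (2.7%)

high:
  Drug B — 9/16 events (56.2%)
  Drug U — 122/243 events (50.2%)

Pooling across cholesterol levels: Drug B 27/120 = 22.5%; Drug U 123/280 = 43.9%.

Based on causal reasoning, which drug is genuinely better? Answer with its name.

Here cholesterol is a common cause — it drives both which drug a case falls under and the outcome. The crude comparison mixes populations; the stratum-specific rates are the causally relevant ones.
Within each level — low: 17.3% vs 2.7%; high: 56.2% vs 50.2% — Drug U is lower every time.

Drug U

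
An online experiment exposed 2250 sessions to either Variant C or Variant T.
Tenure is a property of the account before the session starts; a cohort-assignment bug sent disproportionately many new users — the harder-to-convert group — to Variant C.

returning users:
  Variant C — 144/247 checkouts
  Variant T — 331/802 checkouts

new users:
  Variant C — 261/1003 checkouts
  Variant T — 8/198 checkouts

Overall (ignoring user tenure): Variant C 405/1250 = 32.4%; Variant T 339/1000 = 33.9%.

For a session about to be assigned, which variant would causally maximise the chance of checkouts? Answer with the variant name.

Within every user tenure level Variant C has the higher rate, yet pooled Variant T does — Simpson's reversal.
Here user tenure is a common cause — it drives both which variant a case falls under and the outcome. The crude comparison mixes populations; the stratum-specific rates are the causally relevant ones.
Within each level — returning users: 58.3% vs 41.3%; new users: 26.0% vs 4.0% — Variant C is higher every time.

Variant C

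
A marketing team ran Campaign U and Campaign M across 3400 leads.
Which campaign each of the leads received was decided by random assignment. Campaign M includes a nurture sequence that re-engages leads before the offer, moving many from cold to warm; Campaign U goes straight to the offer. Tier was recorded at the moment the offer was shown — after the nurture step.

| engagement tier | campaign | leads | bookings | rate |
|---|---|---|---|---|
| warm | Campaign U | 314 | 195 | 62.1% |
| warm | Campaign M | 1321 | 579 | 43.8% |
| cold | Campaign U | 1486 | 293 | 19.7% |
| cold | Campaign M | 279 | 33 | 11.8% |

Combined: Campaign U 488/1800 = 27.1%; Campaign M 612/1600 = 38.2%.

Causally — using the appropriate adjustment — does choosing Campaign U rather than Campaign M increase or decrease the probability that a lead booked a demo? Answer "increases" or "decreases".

decreases

The stratified and pooled comparisons disagree (Campaign U wins within each engagement tier; Campaign M wins overall), so the answer turns on the causal role of engagement tier.
Engagement tier lies on the pathway campaign → engagement tier → outcome, so adjusting for it blocks the indirect effect. For the total causal effect of campaign, use the unadjusted pooled rates.
Pooled: Campaign U 27.1% vs Campaign M 38.2%; Campaign M is higher overall.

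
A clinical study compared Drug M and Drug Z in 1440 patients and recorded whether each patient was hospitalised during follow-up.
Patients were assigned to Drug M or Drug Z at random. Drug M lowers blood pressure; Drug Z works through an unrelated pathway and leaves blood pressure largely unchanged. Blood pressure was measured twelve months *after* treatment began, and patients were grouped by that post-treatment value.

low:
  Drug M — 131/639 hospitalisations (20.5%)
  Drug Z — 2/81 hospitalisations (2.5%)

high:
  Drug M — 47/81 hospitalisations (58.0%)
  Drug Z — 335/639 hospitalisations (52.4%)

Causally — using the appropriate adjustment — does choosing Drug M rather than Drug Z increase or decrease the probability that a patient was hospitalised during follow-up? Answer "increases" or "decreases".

decreases

Within every blood pressure level Drug Z has the lower rate, yet pooled Drug M does — Simpson's reversal.
Blood pressure lies on the pathway drug → blood pressure → outcome, so adjusting for it blocks the indirect effect. For the total causal effect of drug, use the unadjusted pooled rates.
Pooled: Drug M 24.7% vs Drug Z 46.8%; Drug M is lower overall.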